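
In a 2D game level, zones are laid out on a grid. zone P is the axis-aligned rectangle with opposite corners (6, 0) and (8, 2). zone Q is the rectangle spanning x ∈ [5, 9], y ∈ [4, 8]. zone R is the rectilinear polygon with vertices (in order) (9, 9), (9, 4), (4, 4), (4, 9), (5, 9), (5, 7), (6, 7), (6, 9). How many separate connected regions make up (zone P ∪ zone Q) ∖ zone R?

(zone P ∪ zone Q) ∖ zone R splits into 2 disjoint pieces (area 4, area 1).

2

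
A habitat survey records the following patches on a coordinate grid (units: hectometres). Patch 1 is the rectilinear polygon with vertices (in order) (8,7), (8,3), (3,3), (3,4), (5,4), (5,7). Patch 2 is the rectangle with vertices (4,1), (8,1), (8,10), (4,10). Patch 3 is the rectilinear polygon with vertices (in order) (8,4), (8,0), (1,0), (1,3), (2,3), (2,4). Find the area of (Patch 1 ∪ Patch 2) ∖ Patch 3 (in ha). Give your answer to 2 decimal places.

|Patch 1 ∪ Patch 2| = 37.
|(Patch 1 ∪ Patch 2) ∩ Patch 3| = 13.
|(Patch 1 ∪ Patch 2) ∖ Patch 3| = 37 − 13 = 24.00.

24.00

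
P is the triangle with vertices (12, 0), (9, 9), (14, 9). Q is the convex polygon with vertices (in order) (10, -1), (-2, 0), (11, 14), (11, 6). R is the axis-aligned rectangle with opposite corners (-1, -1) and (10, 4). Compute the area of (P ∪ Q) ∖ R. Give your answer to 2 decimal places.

|P ∪ Q| = 111.45.
|(P ∪ Q) ∩ R| = 45.9913.
|(P ∪ Q) ∖ R| = 111.45 − 45.9913 = 65.46.

65.46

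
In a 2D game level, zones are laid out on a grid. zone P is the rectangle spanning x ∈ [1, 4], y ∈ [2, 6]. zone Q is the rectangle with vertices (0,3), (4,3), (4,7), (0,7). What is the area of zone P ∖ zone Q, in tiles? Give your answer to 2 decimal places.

|zone P∩zone Q|: x∈[1,4], y∈[3,6] → 3·3 = 9.
|zone P| = 12.
|zone P ∖ zone Q| = |zone P| − |zone P∩zone Q| = 12 − 9 = 3.00.

3.00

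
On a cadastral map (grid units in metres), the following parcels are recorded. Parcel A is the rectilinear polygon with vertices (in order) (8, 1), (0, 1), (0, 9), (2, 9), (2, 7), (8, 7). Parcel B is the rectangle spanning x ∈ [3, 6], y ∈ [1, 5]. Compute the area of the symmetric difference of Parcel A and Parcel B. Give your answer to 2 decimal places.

40.00

|Parcel A| = 52, |Parcel B| = 12, |Parcel A∩Parcel B| = 12.
|Parcel A △ Parcel B| = |Parcel A| + |Parcel B| − 2·|Parcel A∩Parcel B| = 52 + 12 − 24 = 40.00.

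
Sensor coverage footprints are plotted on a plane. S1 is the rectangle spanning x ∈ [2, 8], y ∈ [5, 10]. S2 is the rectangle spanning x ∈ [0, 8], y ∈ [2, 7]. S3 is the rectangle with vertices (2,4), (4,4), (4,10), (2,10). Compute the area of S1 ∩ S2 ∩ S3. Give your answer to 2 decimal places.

The intersection is the polygon with vertices (2,5), (2,7), (4,7), (4,5).
By the shoelace formula its area is 4.00.

4.00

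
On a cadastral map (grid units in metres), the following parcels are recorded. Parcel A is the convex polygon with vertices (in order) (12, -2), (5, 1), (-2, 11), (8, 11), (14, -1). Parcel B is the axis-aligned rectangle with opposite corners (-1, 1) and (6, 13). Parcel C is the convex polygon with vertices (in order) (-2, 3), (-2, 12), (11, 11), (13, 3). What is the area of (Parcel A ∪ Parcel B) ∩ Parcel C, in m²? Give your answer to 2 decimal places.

93.29

|Parcel A ∪ Parcel B| = 144.2143.
|(Parcel A ∪ Parcel B) ∩ Parcel C| = 93.29.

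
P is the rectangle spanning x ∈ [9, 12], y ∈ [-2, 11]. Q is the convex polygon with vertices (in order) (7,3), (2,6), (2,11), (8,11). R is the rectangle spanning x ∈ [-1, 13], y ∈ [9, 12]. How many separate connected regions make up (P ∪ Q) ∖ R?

2

(P ∪ Q) ∖ R splits into 2 disjoint pieces (area 33, area 24.75).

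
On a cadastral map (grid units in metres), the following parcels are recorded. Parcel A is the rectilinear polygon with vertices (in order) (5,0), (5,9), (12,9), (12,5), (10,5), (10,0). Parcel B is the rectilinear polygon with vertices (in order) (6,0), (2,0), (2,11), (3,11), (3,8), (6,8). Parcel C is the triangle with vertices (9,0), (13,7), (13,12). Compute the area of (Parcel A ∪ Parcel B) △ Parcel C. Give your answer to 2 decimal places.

|Parcel A ∪ Parcel B| = 80.
|(Parcel A ∪ Parcel B) ∩ Parcel C| = 3.2738.
|(Parcel A ∪ Parcel B) △ Parcel C| = 80 + 10 − 6.5476 = 83.45.

83.45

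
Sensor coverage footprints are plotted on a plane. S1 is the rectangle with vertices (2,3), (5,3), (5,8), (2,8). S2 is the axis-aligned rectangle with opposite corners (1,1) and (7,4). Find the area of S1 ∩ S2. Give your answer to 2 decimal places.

|S1∩S2|: x∈[2,5], y∈[3,4] → 3·1 = 3.

3.00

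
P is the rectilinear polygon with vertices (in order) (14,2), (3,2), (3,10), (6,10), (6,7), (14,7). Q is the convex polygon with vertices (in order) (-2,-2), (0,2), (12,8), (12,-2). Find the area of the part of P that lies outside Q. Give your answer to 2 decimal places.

31.25

|P| = 64, |P∩Q| = 32.75.
|P ∖ Q| = |P| − |P∩Q| = 64 − 32.75 = 31.25.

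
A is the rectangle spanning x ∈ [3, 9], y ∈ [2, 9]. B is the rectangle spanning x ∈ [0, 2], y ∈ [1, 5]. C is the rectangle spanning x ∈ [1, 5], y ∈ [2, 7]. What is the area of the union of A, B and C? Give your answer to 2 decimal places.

By inclusion–exclusion:
Individual areas: |A| = 42, |B| = 8, |C| = 20.
|A∩B| = 0 (no overlap).
|A∩C|: x∈[3,5], y∈[2,7] → 2·5 = 10.
|B∩C|: x∈[1,2], y∈[2,5] → 1·3 = 3.
|A∩B∩C| = 0.
|A ∪ B ∪ C| = 70 − 13 + 0 = 57.00.

57.00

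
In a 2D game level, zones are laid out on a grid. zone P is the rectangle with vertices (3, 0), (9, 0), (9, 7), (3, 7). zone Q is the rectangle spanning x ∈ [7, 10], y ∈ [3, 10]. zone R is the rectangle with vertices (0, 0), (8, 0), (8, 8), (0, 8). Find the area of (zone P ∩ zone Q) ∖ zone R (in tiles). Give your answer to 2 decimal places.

4.00

|zone P ∩ zone Q| = 8.
|(zone P ∩ zone Q) ∩ zone R| = 4.
|(zone P ∩ zone Q) ∖ zone R| = 8 − 4 = 4.00.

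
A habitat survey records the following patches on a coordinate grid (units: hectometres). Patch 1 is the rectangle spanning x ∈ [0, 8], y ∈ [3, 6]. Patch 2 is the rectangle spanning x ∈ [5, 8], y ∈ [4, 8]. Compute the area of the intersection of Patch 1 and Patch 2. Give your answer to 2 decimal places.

6.00

|Patch 1∩Patch 2|: x∈[5,8], y∈[4,6] → 3·2 = 6.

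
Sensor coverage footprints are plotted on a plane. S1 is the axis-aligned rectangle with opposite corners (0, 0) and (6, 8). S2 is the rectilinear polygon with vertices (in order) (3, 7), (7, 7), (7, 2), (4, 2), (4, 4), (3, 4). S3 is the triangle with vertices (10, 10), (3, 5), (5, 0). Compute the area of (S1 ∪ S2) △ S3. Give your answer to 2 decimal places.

|S1 ∪ S2| = 53.
|(S1 ∪ S2) ∩ S3| = 16.2143.
|(S1 ∪ S2) △ S3| = 53 + 22.5 − 32.4286 = 43.07.

43.07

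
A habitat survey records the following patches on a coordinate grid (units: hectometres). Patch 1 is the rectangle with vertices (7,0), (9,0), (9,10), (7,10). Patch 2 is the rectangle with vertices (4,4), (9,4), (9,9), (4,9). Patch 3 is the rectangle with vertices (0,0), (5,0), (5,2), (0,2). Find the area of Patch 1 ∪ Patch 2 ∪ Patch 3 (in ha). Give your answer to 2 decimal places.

45.00

By inclusion–exclusion:
Individual areas: |Patch 1| = 20, |Patch 2| = 25, |Patch 3| = 10.
|Patch 1∩Patch 2|: x∈[7,9], y∈[4,9] → 2·5 = 10.
|Patch 1∩Patch 3| = 0 (no overlap).
|Patch 2∩Patch 3| = 0 (no overlap).
|Patch 1∩Patch 2∩Patch 3| = 0.
|Patch 1 ∪ Patch 2 ∪ Patch 3| = 55 − 10 + 0 = 45.00.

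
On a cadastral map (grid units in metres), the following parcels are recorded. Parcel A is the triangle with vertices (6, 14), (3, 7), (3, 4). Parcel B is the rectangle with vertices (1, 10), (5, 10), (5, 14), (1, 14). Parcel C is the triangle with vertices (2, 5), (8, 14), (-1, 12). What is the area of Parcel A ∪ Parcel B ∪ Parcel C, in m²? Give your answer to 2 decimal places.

40.66

By inclusion–exclusion:
Individual areas: |Parcel A| = 4.5, |Parcel B| = 16, |Parcel C| = 34.5.
|Parcel A∩Parcel B| = 0.5286.
|Parcel A∩Parcel C| = 2.7804.
|Parcel B∩Parcel C| = 11.5556.
|Parcel A∩Parcel B∩Parcel C| = 0.5286.
|Parcel A ∪ Parcel B ∪ Parcel C| = 55 − 14.8645 + 0.5286 = 40.66.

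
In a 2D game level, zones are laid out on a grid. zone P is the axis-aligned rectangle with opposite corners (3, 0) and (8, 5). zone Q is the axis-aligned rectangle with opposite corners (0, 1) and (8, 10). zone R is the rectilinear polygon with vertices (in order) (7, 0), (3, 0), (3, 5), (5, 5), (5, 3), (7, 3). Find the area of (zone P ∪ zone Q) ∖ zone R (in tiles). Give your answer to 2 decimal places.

61.00

|zone P ∪ zone Q| = 77.
|(zone P ∪ zone Q) ∩ zone R| = 16.
|(zone P ∪ zone Q) ∖ zone R| = 77 − 16 = 61.00.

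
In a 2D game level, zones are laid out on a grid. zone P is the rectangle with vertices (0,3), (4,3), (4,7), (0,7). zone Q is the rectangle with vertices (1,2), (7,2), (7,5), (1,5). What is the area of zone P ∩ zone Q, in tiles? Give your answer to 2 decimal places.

|zone P∩zone Q|: x∈[1,4], y∈[3,5] → 3·2 = 6.

6.00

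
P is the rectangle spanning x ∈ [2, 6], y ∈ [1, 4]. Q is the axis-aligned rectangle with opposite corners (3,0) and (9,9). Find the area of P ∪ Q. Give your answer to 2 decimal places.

By inclusion–exclusion:
Individual areas: |P| = 12, |Q| = 54.
|P∩Q|: x∈[3,6], y∈[1,4] → 3·3 = 9.
|P ∪ Q| = 66 − 9 = 57.00.

57.00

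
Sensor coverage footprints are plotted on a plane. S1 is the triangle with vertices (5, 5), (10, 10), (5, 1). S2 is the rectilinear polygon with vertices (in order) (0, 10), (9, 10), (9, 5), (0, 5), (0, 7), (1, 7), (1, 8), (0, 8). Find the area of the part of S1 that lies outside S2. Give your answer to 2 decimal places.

|S1| = 10, |S1∩S2| = 5.1556.
|S1 ∖ S2| = |S1| − |S1∩S2| = 10 − 5.1556 = 4.84.

4.84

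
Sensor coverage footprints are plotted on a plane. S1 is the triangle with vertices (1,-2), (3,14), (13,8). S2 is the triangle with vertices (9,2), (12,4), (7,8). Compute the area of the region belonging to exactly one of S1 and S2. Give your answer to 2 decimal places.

88.22

|S1| = 86, |S2| = 11, |S1∩S2| = 4.3922.
|S1 △ S2| = |S1| + |S2| − 2·|S1∩S2| = 86 + 11 − 8.7844 = 88.22.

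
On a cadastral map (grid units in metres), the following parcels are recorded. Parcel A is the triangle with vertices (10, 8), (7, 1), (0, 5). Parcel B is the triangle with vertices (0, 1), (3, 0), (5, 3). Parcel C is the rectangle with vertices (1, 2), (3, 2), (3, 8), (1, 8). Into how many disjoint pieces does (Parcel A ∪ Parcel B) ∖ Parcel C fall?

2

(Parcel A ∪ Parcel B) ∖ Parcel C splits into 2 disjoint pieces (area 31.8278, area 0.4357).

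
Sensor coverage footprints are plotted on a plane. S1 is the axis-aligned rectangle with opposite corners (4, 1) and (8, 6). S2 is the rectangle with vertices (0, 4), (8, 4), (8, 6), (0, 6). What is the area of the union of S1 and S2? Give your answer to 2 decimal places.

28.00

By inclusion–exclusion:
Individual areas: |S1| = 20, |S2| = 16.
|S1∩S2|: x∈[4,8], y∈[4,6] → 4·2 = 8.
|S1 ∪ S2| = 36 − 8 = 28.00.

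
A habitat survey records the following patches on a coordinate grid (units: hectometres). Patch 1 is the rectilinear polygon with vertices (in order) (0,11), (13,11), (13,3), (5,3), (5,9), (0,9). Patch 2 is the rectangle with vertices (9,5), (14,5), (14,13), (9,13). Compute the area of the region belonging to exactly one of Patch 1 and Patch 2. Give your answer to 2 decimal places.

66.00

|Patch 1| = 74, |Patch 2| = 40, |Patch 1∩Patch 2| = 24.
|Patch 1 △ Patch 2| = |Patch 1| + |Patch 2| − 2·|Patch 1∩Patch 2| = 74 + 40 − 48 = 66.00.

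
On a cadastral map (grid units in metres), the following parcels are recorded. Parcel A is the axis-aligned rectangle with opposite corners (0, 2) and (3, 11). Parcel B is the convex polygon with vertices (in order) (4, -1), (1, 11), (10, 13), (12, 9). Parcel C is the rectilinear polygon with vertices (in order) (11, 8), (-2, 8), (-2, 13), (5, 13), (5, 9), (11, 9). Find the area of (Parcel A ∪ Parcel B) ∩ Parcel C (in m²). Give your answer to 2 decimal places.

The region (Parcel A ∪ Parcel B) ∩ Parcel C is the polygon with vertices (0,11), (1,11), (5,11.889), (5,9), (11,9), (11,8), (0,8).
By the shoelace formula its area is 22.78.

22.78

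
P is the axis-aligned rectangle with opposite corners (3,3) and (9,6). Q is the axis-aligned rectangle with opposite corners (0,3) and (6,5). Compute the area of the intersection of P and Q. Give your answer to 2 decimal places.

|P∩Q|: x∈[3,6], y∈[3,5] → 3·2 = 6.

6.00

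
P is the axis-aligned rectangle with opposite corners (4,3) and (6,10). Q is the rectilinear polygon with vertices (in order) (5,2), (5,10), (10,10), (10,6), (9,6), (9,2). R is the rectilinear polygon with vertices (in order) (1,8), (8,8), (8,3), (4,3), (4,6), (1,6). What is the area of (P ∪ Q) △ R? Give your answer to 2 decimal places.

|P ∪ Q| = 43.
|(P ∪ Q) ∩ R| = 20.
|(P ∪ Q) △ R| = 43 + 26 − 40 = 29.00.

29.00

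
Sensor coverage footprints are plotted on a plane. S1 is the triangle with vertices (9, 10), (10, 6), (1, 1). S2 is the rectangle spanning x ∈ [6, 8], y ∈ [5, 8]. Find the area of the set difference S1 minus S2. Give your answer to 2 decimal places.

15.34

|S1| = 20.5, |S1∩S2| = 5.1597.
|S1 ∖ S2| = |S1| − |S1∩S2| = 20.5 − 5.1597 = 15.34.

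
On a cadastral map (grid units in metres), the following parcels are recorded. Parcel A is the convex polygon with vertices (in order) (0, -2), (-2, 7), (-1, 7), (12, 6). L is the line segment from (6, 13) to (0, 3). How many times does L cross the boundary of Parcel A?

1

The segment meets the boundary at (2.25,6.75).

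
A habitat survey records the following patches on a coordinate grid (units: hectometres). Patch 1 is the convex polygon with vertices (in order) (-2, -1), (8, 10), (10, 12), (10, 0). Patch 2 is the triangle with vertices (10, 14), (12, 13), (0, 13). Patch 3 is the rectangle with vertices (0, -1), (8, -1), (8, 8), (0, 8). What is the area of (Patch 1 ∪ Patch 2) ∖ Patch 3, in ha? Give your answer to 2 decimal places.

|Patch 1 ∪ Patch 2| = 79.
|(Patch 1 ∪ Patch 2) ∩ Patch 3| = 46.9818.
|(Patch 1 ∪ Patch 2) ∖ Patch 3| = 79 − 46.9818 = 32.02.

32.02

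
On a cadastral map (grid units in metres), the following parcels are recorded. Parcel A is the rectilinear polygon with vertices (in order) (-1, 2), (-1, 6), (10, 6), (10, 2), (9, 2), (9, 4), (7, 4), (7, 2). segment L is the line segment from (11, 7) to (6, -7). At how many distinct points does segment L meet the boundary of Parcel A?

2

The segment meets the boundary at (9.214,2), (10,4.2).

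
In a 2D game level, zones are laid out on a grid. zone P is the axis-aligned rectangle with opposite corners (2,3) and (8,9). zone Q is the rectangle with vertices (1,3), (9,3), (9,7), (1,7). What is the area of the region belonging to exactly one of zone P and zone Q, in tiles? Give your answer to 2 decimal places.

20.00

|zone P∩zone Q|: x∈[2,8], y∈[3,7] → 6·4 = 24.
|zone P △ zone Q| = |zone P| + |zone Q| − 2·|zone P∩zone Q| = 36 + 32 − 48 = 20.00.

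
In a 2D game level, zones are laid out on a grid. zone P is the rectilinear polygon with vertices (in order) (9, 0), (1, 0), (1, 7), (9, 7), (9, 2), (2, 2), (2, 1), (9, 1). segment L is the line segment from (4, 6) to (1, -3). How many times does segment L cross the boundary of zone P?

The segment meets the boundary at (2,0), (2.333,1), (2.667,2).

3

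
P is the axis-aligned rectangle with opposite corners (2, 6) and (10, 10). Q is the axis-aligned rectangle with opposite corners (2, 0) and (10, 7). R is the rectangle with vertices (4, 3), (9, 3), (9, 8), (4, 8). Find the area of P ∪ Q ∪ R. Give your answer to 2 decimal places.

80.00

By inclusion–exclusion:
Individual areas: |P| = 32, |Q| = 56, |R| = 25.
|P∩Q|: x∈[2,10], y∈[6,7] → 8·1 = 8.
|P∩R|: x∈[4,9], y∈[6,8] → 5·2 = 10.
|Q∩R|: x∈[4,9], y∈[3,7] → 5·4 = 20.
|P∩Q∩R| = 5.
|P ∪ Q ∪ R| = 113 − 38 + 5 = 80.00.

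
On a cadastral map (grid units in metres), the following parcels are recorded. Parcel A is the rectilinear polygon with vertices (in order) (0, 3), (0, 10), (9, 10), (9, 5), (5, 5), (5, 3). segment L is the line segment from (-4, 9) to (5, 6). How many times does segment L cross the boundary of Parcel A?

The segment meets the boundary at (0,7.667).

1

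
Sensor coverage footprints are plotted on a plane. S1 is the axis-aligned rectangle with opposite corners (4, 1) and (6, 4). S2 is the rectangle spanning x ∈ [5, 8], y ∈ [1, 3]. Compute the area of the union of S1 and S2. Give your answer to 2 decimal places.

By inclusion–exclusion:
Individual areas: |S1| = 6, |S2| = 6.
|S1∩S2|: x∈[5,6], y∈[1,3] → 1·2 = 2.
|S1 ∪ S2| = 12 − 2 = 10.00.

10.00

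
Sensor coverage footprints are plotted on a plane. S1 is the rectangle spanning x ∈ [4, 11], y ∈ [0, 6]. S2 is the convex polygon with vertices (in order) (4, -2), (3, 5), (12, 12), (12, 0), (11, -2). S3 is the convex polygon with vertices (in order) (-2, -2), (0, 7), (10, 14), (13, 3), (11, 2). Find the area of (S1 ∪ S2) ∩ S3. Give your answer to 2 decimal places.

|S1 ∪ S2| = 90.0317.
|(S1 ∪ S2) ∩ S3| = 62.89.

62.89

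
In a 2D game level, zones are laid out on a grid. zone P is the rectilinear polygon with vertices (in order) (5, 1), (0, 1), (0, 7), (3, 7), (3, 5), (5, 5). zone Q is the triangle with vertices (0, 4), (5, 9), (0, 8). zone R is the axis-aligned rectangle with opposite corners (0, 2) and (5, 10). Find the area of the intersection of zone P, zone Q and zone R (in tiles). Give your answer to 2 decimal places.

4.50

The intersection is the polygon with vertices (3,7), (0,4), (0,7).
By the shoelace formula its area is 4.50.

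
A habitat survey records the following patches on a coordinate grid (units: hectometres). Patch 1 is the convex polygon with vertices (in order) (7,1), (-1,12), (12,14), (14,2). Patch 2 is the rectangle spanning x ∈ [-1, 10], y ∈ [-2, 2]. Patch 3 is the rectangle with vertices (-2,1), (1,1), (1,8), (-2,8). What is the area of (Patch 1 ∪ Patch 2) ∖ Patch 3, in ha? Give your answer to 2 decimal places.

161.78

|Patch 1 ∪ Patch 2| = 163.7792.
|(Patch 1 ∪ Patch 2) ∩ Patch 3| = 2.
|(Patch 1 ∪ Patch 2) ∖ Patch 3| = 163.7792 − 2 = 161.78.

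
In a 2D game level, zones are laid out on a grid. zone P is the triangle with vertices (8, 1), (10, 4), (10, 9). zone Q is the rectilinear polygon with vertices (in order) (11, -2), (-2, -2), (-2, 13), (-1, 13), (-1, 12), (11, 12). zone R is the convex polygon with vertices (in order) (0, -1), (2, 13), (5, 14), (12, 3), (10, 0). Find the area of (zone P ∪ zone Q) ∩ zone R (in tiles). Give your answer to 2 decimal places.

106.62

The region (zone P ∪ zone Q) ∩ zone R is the polygon with vertices (6.273,12), (11,4.571), (11,1.5), (10,0), (0,-1), (1.857,12).
By the shoelace formula its area is 106.62.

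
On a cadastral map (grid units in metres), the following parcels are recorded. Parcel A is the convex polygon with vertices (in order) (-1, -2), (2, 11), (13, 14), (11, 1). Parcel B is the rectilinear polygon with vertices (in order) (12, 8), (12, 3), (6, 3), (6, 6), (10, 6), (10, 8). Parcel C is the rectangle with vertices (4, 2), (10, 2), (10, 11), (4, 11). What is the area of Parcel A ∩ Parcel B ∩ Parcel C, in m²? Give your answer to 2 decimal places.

12.00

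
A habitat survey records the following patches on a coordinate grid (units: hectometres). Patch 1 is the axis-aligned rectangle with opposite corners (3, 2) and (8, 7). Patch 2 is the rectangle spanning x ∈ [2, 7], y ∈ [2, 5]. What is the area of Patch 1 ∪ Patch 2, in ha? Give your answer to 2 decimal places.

28.00

By inclusion–exclusion:
Individual areas: |Patch 1| = 25, |Patch 2| = 15.
|Patch 1∩Patch 2|: x∈[3,7], y∈[2,5] → 4·3 = 12.
|Patch 1 ∪ Patch 2| = 40 − 12 = 28.00.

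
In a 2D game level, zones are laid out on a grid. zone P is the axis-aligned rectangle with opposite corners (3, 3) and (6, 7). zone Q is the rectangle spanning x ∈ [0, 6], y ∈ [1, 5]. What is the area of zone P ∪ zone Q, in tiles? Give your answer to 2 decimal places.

By inclusion–exclusion:
Individual areas: |zone P| = 12, |zone Q| = 24.
|zone P∩zone Q|: x∈[3,6], y∈[3,5] → 3·2 = 6.
|zone P ∪ zone Q| = 36 − 6 = 30.00.

30.00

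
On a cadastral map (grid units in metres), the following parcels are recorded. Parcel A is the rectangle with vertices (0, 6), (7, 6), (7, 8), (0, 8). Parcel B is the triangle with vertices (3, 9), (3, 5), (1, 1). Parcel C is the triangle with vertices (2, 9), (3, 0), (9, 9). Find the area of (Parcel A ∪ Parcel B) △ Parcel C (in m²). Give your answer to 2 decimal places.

|Parcel A ∪ Parcel B| = 17.
|(Parcel A ∪ Parcel B) ∩ Parcel C| = 10.5442.
|(Parcel A ∪ Parcel B) △ Parcel C| = 17 + 31.5 − 21.0884 = 27.41.

27.41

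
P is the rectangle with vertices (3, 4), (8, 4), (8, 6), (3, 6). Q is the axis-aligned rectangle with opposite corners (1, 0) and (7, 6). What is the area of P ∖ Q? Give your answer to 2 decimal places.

|P∩Q|: x∈[3,7], y∈[4,6] → 4·2 = 8.
|P| = 10.
|P ∖ Q| = |P| − |P∩Q| = 10 − 8 = 2.00.

2.00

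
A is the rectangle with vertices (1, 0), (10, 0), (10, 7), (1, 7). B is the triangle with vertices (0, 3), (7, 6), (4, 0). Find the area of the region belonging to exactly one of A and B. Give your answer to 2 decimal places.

47.68

|A| = 63, |B| = 16.5, |A∩B| = 15.9107.
|A △ B| = |A| + |B| − 2·|A∩B| = 63 + 16.5 − 31.8214 = 47.68.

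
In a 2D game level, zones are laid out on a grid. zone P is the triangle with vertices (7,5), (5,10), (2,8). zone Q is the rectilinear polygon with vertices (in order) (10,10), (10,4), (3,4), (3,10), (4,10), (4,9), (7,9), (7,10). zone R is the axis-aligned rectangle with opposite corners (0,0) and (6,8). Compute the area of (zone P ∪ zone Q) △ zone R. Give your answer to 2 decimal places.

|zone P ∪ zone Q| = 40.5.
|(zone P ∪ zone Q) ∩ zone R| = 12.3.
|(zone P ∪ zone Q) △ zone R| = 40.5 + 48 − 24.6 = 63.90.

63.90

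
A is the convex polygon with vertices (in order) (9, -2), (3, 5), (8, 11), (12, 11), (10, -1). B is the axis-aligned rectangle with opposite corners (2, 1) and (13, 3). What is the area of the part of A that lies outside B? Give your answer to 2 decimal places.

|A| = 66.5, |A∩B| = 9.8571.
|A ∖ B| = |A| − |A∩B| = 66.5 − 9.8571 = 56.64.

56.64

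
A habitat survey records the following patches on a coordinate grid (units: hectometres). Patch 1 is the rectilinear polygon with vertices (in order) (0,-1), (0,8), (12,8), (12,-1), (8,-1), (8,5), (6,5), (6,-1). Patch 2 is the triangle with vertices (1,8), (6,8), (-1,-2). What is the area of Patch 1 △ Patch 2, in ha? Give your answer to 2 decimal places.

|Patch 1| = 96, |Patch 2| = 25, |Patch 1∩Patch 2| = 23.2143.
|Patch 1 △ Patch 2| = |Patch 1| + |Patch 2| − 2·|Patch 1∩Patch 2| = 96 + 25 − 46.4286 = 74.57.

74.57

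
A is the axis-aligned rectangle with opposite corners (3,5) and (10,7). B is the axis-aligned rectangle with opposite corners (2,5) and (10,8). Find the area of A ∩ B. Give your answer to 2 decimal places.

|A∩B|: x∈[3,10], y∈[5,7] → 7·2 = 14.

14.00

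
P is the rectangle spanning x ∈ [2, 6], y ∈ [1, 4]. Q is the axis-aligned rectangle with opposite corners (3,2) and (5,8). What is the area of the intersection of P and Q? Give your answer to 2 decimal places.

4.00

|P∩Q|: x∈[3,5], y∈[2,4] → 2·2 = 4.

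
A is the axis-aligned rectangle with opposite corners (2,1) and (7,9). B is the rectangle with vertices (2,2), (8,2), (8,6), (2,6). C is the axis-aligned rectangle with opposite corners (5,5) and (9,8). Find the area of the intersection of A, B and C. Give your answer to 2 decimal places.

2.00

The intersection is the polygon with vertices (7,6), (7,5), (5,5), (5,6).
By the shoelace formula its area is 2.00.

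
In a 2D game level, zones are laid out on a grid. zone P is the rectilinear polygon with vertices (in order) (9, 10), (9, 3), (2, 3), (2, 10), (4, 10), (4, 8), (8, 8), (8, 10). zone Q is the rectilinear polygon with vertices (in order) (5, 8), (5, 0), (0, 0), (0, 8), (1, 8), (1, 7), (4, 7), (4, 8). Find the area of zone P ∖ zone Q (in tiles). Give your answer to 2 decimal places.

|zone P| = 41, |zone P∩zone Q| = 13.
|zone P ∖ zone Q| = |zone P| − |zone P∩zone Q| = 41 − 13 = 28.00.

28.00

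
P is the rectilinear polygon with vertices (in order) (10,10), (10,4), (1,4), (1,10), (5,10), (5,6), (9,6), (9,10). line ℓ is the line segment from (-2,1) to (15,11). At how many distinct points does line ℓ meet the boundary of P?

4

The segment meets the boundary at (10,8.059), (9,7.471), (6.5,6), (3.1,4).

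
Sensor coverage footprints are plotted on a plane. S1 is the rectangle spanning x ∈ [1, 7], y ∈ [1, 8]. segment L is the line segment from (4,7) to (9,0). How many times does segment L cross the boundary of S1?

The segment meets the boundary at (7,2.8).

1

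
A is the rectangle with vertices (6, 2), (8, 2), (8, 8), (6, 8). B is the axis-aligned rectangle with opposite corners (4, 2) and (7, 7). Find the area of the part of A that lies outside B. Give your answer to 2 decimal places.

7.00

|A∩B|: x∈[6,7], y∈[2,7] → 1·5 = 5.
|A| = 12.
|A ∖ B| = |A| − |A∩B| = 12 − 5 = 7.00.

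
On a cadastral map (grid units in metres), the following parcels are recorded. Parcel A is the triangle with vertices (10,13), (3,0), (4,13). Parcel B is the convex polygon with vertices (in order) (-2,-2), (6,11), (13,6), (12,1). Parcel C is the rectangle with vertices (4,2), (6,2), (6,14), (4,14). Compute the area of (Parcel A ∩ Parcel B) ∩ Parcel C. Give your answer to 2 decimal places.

The region (Parcel A ∩ Parcel B) ∩ Parcel C is the polygon with vertices (6,11), (6,5.571), (4.077,2), (4,2), (4,7.75).
By the shoelace formula its area is 11.32.

11.32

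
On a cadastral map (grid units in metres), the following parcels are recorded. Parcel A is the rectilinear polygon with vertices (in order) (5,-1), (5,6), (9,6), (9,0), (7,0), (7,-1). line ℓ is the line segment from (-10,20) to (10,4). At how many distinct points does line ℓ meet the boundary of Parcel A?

The segment meets the boundary at (9,4.8), (7.5,6).

2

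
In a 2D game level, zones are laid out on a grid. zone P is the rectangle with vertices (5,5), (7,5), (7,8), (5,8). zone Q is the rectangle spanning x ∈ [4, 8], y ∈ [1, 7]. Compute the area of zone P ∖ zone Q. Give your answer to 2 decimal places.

|zone P∩zone Q|: x∈[5,7], y∈[5,7] → 2·2 = 4.
|zone P| = 6.
|zone P ∖ zone Q| = |zone P| − |zone P∩zone Q| = 6 − 4 = 2.00.

2.00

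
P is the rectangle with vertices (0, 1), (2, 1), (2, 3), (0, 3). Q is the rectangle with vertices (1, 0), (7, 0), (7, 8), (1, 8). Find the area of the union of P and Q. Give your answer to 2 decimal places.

By inclusion–exclusion:
Individual areas: |P| = 4, |Q| = 48.
|P∩Q|: x∈[1,2], y∈[1,3] → 1·2 = 2.
|P ∪ Q| = 52 − 2 = 50.00.

50.00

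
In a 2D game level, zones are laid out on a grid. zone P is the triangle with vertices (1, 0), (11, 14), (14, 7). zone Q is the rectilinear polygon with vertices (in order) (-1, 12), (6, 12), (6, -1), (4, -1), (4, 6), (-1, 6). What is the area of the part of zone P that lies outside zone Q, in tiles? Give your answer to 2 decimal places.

49.11

|zone P| = 56, |zone P∩zone Q| = 6.8923.
|zone P ∖ zone Q| = |zone P| − |zone P∩zone Q| = 56 − 6.8923 = 49.11.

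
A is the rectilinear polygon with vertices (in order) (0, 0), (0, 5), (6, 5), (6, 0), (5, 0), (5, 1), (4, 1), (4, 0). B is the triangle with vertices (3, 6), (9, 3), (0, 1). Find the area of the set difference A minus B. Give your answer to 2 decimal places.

14.05

|A| = 29, |A∩B| = 14.95.
|A ∖ B| = |A| − |A∩B| = 29 − 14.95 = 14.05.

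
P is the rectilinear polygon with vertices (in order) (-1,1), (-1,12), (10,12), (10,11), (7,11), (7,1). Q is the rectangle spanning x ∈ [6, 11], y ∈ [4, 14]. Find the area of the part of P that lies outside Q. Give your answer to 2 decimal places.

|P| = 91, |P∩Q| = 11.
|P ∖ Q| = |P| − |P∩Q| = 91 − 11 = 80.00.

80.00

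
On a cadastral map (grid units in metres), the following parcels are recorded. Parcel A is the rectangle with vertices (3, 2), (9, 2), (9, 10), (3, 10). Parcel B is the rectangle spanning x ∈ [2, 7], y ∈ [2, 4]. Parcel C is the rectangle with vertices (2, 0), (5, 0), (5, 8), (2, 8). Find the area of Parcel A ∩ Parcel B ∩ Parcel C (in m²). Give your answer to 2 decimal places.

The intersection is the polygon with vertices (5,4), (5,2), (3,2), (3,4).
By the shoelace formula its area is 4.00.

4.00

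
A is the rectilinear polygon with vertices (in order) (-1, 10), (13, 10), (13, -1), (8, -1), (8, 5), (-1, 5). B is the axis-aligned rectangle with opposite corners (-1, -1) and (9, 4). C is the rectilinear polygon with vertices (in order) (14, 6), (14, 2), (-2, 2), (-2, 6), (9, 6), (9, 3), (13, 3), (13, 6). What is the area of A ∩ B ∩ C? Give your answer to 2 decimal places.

2.00

The intersection is the polygon with vertices (8,4), (9,4), (9,3), (9,2), (8,2).
By the shoelace formula its area is 2.00.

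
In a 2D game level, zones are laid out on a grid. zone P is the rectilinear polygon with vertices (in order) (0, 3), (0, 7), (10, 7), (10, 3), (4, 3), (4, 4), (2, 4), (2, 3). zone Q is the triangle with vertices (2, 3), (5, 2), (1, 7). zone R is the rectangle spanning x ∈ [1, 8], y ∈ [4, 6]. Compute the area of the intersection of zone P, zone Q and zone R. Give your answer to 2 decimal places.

The intersection is the polygon with vertices (1.25,6), (1.8,6), (3.4,4), (2,4), (1.75,4).
By the shoelace formula its area is 2.20.

2.20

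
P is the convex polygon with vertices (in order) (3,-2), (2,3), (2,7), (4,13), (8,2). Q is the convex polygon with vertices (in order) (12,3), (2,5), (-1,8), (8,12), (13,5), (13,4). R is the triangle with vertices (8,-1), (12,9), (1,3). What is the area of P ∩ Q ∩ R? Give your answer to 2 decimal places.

The intersection is the polygon with vertices (7.294,3.941), (3.951,4.61), (6.538,6.021).
By the shoelace formula its area is 3.22.

3.22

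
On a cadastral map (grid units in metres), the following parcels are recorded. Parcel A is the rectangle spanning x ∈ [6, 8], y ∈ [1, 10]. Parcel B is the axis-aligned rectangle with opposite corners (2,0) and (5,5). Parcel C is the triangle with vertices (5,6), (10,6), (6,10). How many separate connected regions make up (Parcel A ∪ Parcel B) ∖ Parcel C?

(Parcel A ∪ Parcel B) ∖ Parcel C splits into 3 disjoint pieces (area 10, area 2, area 15).

3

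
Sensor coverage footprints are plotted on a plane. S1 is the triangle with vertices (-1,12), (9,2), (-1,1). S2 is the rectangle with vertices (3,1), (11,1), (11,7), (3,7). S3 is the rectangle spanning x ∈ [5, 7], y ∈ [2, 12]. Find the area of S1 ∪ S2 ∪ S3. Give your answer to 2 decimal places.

93.70

By inclusion–exclusion:
Individual areas: |S1| = 55, |S2| = 48, |S3| = 20.
|S1∩S2| = 19.3.
|S1∩S3| = 6.
|S2∩S3|: x∈[5,7], y∈[2,7] → 2·5 = 10.
|S1∩S2∩S3| = 6.
|S1 ∪ S2 ∪ S3| = 123 − 35.3 + 6 = 93.70.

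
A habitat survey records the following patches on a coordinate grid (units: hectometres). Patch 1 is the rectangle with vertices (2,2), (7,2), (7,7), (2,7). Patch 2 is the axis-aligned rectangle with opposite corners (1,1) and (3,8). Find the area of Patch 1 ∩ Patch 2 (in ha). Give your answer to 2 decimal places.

|Patch 1∩Patch 2|: x∈[2,3], y∈[2,7] → 1·5 = 5.

5.00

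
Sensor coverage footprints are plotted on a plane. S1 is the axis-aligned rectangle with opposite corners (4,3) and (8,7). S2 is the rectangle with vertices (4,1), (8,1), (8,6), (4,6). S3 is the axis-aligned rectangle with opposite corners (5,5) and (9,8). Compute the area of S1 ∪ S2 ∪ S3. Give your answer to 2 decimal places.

30.00

By inclusion–exclusion:
Individual areas: |S1| = 16, |S2| = 20, |S3| = 12.
|S1∩S2|: x∈[4,8], y∈[3,6] → 4·3 = 12.
|S1∩S3|: x∈[5,8], y∈[5,7] → 3·2 = 6.
|S2∩S3|: x∈[5,8], y∈[5,6] → 3·1 = 3.
|S1∩S2∩S3| = 3.
|S1 ∪ S2 ∪ S3| = 48 − 21 + 3 = 30.00.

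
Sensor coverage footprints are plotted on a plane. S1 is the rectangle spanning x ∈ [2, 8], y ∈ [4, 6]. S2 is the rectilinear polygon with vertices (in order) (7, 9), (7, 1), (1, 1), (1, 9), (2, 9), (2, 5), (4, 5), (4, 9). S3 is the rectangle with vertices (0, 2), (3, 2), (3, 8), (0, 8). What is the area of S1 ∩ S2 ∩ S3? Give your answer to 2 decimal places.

1.00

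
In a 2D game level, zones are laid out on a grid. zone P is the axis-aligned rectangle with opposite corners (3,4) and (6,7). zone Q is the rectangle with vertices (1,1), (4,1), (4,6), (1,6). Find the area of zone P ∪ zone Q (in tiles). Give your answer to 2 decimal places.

22.00

By inclusion–exclusion:
Individual areas: |zone P| = 9, |zone Q| = 15.
|zone P∩zone Q|: x∈[3,4], y∈[4,6] → 1·2 = 2.
|zone P ∪ zone Q| = 24 − 2 = 22.00.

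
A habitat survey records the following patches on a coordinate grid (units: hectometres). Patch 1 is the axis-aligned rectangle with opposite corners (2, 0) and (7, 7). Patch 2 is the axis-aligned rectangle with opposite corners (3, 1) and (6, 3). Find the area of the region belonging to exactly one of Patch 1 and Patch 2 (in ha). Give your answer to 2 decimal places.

29.00

|Patch 1∩Patch 2|: x∈[3,6], y∈[1,3] → 3·2 = 6.
|Patch 1 △ Patch 2| = |Patch 1| + |Patch 2| − 2·|Patch 1∩Patch 2| = 35 + 6 − 12 = 29.00.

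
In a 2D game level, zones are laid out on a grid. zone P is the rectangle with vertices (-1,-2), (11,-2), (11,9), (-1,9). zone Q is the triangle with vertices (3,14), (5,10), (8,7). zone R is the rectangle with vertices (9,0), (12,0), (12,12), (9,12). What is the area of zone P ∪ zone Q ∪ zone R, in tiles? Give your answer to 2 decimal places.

152.43

By inclusion–exclusion:
Individual areas: |zone P| = 132, |zone Q| = 3, |zone R| = 36.
|zone P∩zone Q| = 0.5714.
|zone P∩zone R|: x∈[9,11], y∈[0,9] → 2·9 = 18.
|zone Q∩zone R| = 0.
|zone P∩zone Q∩zone R| = 0.
|zone P ∪ zone Q ∪ zone R| = 171 − 18.5714 + 0 = 152.43.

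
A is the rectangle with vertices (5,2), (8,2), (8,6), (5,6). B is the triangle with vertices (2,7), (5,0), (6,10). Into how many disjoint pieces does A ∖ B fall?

A ∖ B is a single connected region.

1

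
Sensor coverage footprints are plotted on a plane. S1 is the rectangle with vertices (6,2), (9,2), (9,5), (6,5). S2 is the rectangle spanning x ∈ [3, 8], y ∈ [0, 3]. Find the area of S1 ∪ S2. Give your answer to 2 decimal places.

22.00

By inclusion–exclusion:
Individual areas: |S1| = 9, |S2| = 15.
|S1∩S2|: x∈[6,8], y∈[2,3] → 2·1 = 2.
|S1 ∪ S2| = 24 − 2 = 22.00.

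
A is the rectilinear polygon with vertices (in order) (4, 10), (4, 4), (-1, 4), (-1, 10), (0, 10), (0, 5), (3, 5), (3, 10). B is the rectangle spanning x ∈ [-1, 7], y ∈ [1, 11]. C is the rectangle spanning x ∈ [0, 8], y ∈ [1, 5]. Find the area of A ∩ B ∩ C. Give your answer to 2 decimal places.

The intersection is the polygon with vertices (0,4), (0,5), (3,5), (4,5), (4,4).
By the shoelace formula its area is 4.00.

4.00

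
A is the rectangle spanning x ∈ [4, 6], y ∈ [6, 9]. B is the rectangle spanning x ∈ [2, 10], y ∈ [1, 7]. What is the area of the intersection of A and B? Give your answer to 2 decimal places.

|A∩B|: x∈[4,6], y∈[6,7] → 2·1 = 2.

2.00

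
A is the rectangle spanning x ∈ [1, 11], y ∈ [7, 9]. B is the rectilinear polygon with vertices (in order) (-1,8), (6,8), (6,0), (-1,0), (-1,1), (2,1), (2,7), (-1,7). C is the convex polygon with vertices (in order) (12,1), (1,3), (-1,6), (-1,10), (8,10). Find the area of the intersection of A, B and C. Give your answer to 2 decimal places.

5.00

The intersection is the polygon with vertices (6,8), (6,7), (2,7), (1,7), (1,8).
By the shoelace formula its area is 5.00.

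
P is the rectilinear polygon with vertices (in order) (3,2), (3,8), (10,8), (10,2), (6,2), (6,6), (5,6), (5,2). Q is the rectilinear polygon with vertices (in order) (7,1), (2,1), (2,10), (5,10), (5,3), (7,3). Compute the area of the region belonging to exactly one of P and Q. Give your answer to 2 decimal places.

|P| = 38, |Q| = 31, |P∩Q| = 13.
|P △ Q| = |P| + |Q| − 2·|P∩Q| = 38 + 31 − 26 = 43.00.

43.00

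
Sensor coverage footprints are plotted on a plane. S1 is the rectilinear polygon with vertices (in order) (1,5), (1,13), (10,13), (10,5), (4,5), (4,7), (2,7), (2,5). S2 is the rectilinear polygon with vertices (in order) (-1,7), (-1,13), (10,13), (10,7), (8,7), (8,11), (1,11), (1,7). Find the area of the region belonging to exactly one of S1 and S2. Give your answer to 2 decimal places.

54.00

|S1| = 68, |S2| = 38, |S1∩S2| = 26.
|S1 △ S2| = |S1| + |S2| − 2·|S1∩S2| = 68 + 38 − 52 = 54.00.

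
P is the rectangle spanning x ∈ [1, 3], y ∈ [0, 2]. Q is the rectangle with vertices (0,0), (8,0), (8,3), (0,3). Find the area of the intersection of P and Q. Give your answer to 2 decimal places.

|P∩Q|: x∈[1,3], y∈[0,2] → 2·2 = 4.

4.00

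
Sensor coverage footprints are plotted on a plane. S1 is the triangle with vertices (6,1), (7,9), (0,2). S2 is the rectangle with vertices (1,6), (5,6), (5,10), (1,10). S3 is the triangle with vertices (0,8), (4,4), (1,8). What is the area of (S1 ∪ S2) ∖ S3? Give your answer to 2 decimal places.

38.86

|S1 ∪ S2| = 40.
|(S1 ∪ S2) ∩ S3| = 1.1429.
|(S1 ∪ S2) ∖ S3| = 40 − 1.1429 = 38.86.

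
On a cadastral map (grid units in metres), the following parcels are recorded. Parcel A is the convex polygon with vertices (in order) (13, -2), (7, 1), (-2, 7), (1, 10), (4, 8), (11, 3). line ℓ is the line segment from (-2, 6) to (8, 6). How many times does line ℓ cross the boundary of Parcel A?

The segment meets the boundary at (6.8,6), (-0.5,6).

2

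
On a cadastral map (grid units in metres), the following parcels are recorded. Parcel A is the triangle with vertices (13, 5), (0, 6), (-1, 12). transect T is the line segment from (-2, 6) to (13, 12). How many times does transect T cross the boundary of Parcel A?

The segment meets the boundary at (5.222,8.889), (-0.125,6.75).

2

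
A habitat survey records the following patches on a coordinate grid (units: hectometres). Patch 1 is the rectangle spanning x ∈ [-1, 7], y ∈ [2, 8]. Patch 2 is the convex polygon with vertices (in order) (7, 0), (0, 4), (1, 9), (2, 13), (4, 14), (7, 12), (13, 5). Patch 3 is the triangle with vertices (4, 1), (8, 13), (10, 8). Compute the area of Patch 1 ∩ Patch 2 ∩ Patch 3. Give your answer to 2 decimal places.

7.32

The intersection is the polygon with vertices (7,4.5), (4.857,2), (4.333,2), (6.333,8), (7,8).
By the shoelace formula its area is 7.32.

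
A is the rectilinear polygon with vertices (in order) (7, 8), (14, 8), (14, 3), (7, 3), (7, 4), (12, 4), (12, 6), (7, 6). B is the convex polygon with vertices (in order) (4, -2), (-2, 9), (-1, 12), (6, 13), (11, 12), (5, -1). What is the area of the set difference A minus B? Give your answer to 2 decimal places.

21.51

|A| = 25, |A∩B| = 3.4872.
|A ∖ B| = |A| − |A∩B| = 25 − 3.4872 = 21.51.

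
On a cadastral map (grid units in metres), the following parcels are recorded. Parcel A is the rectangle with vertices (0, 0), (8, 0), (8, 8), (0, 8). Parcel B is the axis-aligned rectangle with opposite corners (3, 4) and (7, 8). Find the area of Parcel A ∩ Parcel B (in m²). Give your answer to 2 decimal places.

|Parcel A∩Parcel B|: x∈[3,7], y∈[4,8] → 4·4 = 16.

16.00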